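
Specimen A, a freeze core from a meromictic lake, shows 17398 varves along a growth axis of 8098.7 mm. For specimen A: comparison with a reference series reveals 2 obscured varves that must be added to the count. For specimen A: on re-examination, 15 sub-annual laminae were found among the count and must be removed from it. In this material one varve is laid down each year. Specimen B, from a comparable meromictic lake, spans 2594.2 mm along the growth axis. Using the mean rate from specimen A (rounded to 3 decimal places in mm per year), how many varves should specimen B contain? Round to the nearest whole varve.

5567 varves

Specimen A: adjusted count: 17398 − 15 + 2 = 17385 varves.
A: Mean rate = 8098.7 mm / 17385 years ≈ 0.466 mm per year.
B spans 2594.2 / 0.466 = 5566.95 years ≈ 5567 varves.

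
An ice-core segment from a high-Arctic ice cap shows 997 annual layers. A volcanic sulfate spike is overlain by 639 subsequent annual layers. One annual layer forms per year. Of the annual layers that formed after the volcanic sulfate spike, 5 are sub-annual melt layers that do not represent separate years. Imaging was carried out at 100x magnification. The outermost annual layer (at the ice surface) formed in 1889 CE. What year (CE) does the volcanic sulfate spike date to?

1255 CE

There are 639 annual layers younger than the volcanic sulfate spike.
Excluding 5 false annual layers: 639 − 5 = 634.
Counting back 634 years from 1889 CE places the volcanic sulfate spike in 1889 − 634 = 1255 CE.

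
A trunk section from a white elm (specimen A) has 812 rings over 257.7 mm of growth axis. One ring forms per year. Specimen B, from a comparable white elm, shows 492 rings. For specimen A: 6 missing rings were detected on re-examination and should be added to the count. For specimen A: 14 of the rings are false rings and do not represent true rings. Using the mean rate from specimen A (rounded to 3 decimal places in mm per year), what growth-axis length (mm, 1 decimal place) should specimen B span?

157.9 mm

Specimen A: correcting the raw count gives 812 − 14 + 6 = 804 true rings.
A: 257.7 mm over 804 years gives 257.7 / 804 ≈ 0.321 mm/year.
B's length ≈ 0.321 × 492 = 157.9 mm.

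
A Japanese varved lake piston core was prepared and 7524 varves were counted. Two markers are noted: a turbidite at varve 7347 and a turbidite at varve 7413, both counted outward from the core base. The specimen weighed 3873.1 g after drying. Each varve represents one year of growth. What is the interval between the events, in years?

7413 − 7347 = 66 varves lie between the two events.
At one varve per year, 66 years elapsed between them.

66 years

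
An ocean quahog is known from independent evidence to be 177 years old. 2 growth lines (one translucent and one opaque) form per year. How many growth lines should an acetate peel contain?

354 growth lines

177 years at 2 growth lines per year gives 177 × 2 = 354 growth lines.
So 354 growth lines should be present.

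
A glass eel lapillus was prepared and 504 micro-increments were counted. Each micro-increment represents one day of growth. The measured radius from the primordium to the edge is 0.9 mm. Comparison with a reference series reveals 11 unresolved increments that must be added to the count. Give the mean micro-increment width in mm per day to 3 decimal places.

0.002 mm per day

True micro-increment count = 504 + 11 = 515.
Extension rate ≈ 0.9 / 515 = 0.002 mm per day.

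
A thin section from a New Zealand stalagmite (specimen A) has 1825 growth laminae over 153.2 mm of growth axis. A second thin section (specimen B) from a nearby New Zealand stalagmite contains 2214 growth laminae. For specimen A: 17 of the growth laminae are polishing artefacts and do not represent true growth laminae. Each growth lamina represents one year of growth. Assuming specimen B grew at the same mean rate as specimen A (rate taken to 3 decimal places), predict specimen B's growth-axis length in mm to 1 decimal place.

Specimen A: adjusted count: 1825 − 17 = 1808 growth laminae.
A: Mean rate = 153.2 mm / 1808 years ≈ 0.085 mm per year.
For B, 0.085 mm/year × 2214 years = 188.2 mm.

188.2 mm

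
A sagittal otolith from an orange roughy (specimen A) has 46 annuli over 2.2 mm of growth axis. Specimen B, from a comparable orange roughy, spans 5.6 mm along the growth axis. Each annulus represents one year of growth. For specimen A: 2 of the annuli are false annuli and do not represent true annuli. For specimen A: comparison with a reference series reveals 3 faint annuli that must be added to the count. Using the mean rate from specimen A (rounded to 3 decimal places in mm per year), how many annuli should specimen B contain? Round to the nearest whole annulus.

Specimen A: true annulus count = 46 − 2 + 3 = 47.
A: Extension rate ≈ 2.2 / 47 = 0.047 mm/year.
Specimen B: 5.6 mm / 0.047 mm per year = 119.15 years ≈ 119 annuli.

119 annuli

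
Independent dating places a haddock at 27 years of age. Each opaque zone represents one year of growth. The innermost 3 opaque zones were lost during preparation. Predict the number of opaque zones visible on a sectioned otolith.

One opaque zone per year gives 27 opaque zones over 27 years.
Subtracting the 3 opaque zones not captured gives 27 − 3 = 24 opaque zones in the record.

24 opaque zones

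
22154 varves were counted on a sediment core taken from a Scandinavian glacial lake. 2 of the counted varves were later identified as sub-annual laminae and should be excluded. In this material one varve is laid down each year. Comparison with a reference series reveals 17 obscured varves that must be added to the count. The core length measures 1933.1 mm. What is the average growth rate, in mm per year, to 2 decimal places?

True varve count = 22154 − 2 + 17 = 22169.
Mean rate = 1933.1 mm / 22169 years ≈ 0.09 mm per year.

0.09 mm per year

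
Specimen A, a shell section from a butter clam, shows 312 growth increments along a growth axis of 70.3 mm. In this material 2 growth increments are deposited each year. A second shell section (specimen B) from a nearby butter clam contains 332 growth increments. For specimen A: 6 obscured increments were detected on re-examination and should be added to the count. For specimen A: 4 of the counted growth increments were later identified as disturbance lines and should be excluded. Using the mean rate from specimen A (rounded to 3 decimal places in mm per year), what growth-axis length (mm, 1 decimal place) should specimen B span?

Specimen A: adjusted count: 312 − 4 + 6 = 314 growth increments.
Specimen A: 314 growth increments at 2 per year is 314 / 2 = 157 years.
A: Extension rate ≈ 70.3 / 157 = 0.448 mm per year.
Specimen B: dividing by 2 growth increments per year: 332 / 2 = 166 years. For B, 0.448 mm/year × 166 years = 74.4 mm.

74.4 mm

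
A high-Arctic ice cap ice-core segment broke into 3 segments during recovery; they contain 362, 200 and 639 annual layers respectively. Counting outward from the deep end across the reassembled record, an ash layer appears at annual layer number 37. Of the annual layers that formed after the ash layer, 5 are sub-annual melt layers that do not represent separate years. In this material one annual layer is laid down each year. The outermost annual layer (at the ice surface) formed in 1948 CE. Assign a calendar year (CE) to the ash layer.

Total annual layers = 362 + 200 + 639 = 1201.
Between annual layer 37 and the ice surface there are 1201 − 37 = 1164 annual layers.
1164 − 5 false = 1159 true annual layers after the ash layer.
1948 − 1159 = 789 CE.

789 CE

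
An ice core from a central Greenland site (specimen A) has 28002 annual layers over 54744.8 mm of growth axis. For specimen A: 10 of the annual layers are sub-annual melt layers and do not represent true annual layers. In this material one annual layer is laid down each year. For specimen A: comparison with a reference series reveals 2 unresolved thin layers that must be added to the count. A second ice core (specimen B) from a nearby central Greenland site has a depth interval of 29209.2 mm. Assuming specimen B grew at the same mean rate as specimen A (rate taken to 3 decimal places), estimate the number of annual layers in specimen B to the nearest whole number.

Specimen A: after corrections the count is 28002 − 10 + 2 = 27994 annual layers.
A: Mean rate = 54744.8 mm / 27994 years ≈ 1.956 mm/yr.
For B, 29209.2 / 1.956 = 14933.13 years ≈ 14933 annual layers.

14933 annual layers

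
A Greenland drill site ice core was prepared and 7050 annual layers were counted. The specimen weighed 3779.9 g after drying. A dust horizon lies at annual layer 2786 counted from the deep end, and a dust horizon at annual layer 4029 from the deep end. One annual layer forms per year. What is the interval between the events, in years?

Separation: 4029 − 2786 = 1243 annual layers.
One annual layer per year makes the interval 1243 years.

1243 yr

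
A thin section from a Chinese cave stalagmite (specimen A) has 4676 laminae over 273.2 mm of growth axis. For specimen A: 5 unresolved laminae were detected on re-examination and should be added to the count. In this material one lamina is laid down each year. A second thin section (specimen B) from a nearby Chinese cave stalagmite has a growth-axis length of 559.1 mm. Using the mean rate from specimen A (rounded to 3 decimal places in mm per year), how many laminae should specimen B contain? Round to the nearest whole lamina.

9640 laminae

Specimen A: after corrections the count is 4676 + 5 = 4681 laminae.
A: 273.2 mm over 4681 years gives 273.2 / 4681 ≈ 0.058 mm per year.
B spans 559.1 / 0.058 = 9639.66 years ≈ 9640 laminae.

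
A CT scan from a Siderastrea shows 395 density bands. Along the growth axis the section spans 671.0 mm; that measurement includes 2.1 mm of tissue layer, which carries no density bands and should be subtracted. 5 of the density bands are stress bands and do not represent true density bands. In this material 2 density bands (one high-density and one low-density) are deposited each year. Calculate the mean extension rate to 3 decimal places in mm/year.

3.430 mm/year

Correcting the raw count gives 395 − 5 = 390 true density bands.
With 2 density bands per year, 390 / 2 = 195 years.
Net length = 671.0 − 2.1 = 668.9 mm.
Mean rate = 668.9 mm / 195 years ≈ 3.430 mm/year.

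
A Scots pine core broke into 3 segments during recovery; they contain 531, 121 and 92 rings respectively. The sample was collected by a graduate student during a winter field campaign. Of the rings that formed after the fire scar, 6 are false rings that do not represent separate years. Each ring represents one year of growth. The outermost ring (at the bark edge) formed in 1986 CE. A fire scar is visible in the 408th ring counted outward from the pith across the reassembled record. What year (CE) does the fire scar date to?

Total rings = 531 + 121 + 92 = 744.
Between ring 408 and the bark edge there are 744 − 408 = 336 rings.
Removing the 6 false rings leaves 336 − 6 = 330 true rings beyond the fire scar.
1986 − 330 = 1656 CE.

1656 CE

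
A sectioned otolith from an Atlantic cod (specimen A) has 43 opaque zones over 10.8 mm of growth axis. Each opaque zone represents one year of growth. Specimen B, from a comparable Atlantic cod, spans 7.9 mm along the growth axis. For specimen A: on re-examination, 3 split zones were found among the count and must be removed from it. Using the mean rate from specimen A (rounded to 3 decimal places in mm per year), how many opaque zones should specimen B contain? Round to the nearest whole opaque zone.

Specimen A: after corrections the count is 43 − 3 = 40 opaque zones.
A: Mean rate = 10.8 mm / 40 years ≈ 0.270 mm/year.
For B, 7.9 / 0.270 = 29.26 years ≈ 29 opaque zones.

29 opaque zones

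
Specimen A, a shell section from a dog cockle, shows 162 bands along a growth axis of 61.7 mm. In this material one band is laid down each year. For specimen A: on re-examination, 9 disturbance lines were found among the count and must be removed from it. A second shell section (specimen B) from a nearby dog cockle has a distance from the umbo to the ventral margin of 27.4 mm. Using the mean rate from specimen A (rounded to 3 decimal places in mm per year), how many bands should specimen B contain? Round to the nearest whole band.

68 bands

Specimen A: after corrections the count is 162 − 9 = 153 bands.
A: 61.7 mm over 153 years gives 61.7 / 153 ≈ 0.403 mm/year.
For B, 27.4 / 0.403 = 67.99 years ≈ 68 bands.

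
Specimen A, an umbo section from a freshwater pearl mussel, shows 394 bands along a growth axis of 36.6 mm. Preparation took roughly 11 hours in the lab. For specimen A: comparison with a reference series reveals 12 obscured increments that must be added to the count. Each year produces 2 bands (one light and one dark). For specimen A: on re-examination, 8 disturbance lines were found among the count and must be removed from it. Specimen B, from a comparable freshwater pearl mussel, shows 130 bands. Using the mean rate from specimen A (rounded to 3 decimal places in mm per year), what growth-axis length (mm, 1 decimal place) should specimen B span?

Specimen A: after corrections the count is 394 − 8 + 12 = 398 bands.
Specimen A: dividing by 2 bands per year: 398 / 2 = 199 years.
A: Mean rate = 36.6 mm / 199 years ≈ 0.184 mm/year.
Specimen B: 130 bands at 2 per year is 130 / 2 = 65 years. B's length ≈ 0.184 × 65 = 12.0 mm.

12.0 mm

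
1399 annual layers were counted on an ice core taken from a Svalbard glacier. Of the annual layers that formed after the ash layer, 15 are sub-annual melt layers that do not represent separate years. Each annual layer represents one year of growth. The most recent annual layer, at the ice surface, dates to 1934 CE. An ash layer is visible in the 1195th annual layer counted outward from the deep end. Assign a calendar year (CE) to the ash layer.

1399 − 1195 = 204 annual layers lie beyond the ash layer toward the ice surface.
204 − 15 false = 189 true annual layers after the ash layer.
The annual layer at the ice surface is 1934 CE, so the ash layer dates to 1934 − 189 = 1745 CE.

1745 CE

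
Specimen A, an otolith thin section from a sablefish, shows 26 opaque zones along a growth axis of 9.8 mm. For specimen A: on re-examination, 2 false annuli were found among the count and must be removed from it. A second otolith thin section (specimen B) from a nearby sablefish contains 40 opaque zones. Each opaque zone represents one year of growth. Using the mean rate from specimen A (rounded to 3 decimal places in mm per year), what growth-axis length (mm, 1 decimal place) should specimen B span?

16.3 mm

Specimen A: true opaque zone count = 26 − 2 = 24.
A: 9.8 mm over 24 years gives 9.8 / 24 ≈ 0.408 mm/year.
B's length ≈ 0.408 × 40 = 16.3 mm.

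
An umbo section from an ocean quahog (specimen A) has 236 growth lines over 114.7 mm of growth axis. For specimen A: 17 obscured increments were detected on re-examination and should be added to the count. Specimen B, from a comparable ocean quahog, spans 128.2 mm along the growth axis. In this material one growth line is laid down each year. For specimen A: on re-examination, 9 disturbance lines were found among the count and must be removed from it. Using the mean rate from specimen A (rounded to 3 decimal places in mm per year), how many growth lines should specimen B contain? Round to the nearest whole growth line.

Specimen A: adjusted count: 236 − 9 + 17 = 244 growth lines.
A: Mean rate = 114.7 mm / 244 years ≈ 0.470 mm/yr.
Specimen B: 128.2 mm / 0.470 mm per year = 272.77 years ≈ 273 growth lines.

273 growth lines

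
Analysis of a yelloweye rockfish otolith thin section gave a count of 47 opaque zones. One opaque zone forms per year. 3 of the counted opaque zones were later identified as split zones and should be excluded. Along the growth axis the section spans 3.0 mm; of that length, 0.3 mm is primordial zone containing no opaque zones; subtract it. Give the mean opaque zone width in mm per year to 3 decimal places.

After corrections the count is 47 − 3 = 44 opaque zones.
The growth record spans 3.0 − 0.3 = 2.7 mm.
Mean rate = 2.7 mm / 44 years ≈ 0.061 mm per year.

0.061 mm per year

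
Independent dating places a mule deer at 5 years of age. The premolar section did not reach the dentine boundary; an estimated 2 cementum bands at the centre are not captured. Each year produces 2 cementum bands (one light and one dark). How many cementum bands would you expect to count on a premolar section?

8 cementum bands

Expected cementum bands: 5 × 2 = 10.
10 − 2 missed = 8 cementum bands expected in the prepared section.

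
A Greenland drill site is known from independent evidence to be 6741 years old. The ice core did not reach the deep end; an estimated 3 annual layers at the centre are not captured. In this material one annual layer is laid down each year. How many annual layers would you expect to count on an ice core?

6738 annual layers

One annual layer per year gives 6741 annual layers over 6741 years.
6741 − 3 missed = 6738 annual layers expected in the prepared section.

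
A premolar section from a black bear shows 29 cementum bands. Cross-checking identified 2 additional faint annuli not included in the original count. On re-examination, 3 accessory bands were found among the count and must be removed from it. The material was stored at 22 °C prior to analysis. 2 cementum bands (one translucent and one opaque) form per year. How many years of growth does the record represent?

True cementum band count = 29 − 3 + 2 = 28.
Dividing by 2 cementum bands per year: 28 / 2 = 14 years.

14 years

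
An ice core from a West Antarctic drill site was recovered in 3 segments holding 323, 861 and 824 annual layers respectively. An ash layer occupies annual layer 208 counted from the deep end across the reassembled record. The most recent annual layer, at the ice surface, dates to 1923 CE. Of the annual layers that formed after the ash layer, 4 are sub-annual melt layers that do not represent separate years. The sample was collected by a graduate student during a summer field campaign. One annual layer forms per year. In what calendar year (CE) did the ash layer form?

Total annual layers = 323 + 861 + 824 = 2008.
The ash layer sits at annual layer 208 from the deep end, so 2008 − 208 = 1800 annual layers formed after it.
Removing the 4 false annual layers leaves 1800 − 4 = 1796 true annual layers beyond the ash layer.
Counting back 1796 years from 1923 CE places the ash layer in 1923 − 1796 = 127 CE.

127 CE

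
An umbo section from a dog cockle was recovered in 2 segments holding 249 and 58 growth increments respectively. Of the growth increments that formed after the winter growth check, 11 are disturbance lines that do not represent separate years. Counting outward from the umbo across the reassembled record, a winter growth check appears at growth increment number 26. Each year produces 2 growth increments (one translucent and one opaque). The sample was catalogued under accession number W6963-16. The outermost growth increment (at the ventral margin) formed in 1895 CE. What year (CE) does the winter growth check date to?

Total growth increments = 249 + 58 = 307.
The winter growth check sits at growth increment 26 from the umbo, so 307 − 26 = 281 growth increments formed after it.
281 − 11 false = 270 true growth increments after the winter growth check.
270 growth increments at 2 per year is 270 / 2 = 135 years.
The growth increment at the ventral margin is 1895 CE, so the winter growth check dates to 1895 − 135 = 1760 CE.

1760 CE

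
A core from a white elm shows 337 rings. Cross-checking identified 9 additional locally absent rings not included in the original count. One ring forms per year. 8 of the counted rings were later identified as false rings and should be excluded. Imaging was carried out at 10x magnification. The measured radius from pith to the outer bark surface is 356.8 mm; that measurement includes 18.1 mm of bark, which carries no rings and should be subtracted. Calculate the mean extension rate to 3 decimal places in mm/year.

1.002 mm/year

True ring count = 337 − 8 + 9 = 338.
The growth record spans 356.8 − 18.1 = 338.7 mm.
338.7 mm over 338 years gives 338.7 / 338 ≈ 1.002 mm/year.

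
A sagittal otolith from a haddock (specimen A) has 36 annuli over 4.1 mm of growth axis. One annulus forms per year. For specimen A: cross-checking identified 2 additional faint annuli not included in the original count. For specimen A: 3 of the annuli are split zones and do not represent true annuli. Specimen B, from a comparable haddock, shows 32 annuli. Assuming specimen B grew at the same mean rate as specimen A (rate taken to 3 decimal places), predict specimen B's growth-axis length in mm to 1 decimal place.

Specimen A: correcting the raw count gives 36 − 3 + 2 = 35 true annuli.
A: Extension rate ≈ 4.1 / 35 = 0.117 mm/yr.
For B, 0.117 mm/year × 32 years = 3.7 mm.

3.7 mm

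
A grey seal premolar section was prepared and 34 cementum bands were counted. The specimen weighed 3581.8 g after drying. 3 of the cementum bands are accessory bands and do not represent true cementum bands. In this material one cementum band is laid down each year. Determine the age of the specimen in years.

31 years

Adjusted count: 34 − 3 = 31 cementum bands.
One cementum band per year makes the duration 31 years.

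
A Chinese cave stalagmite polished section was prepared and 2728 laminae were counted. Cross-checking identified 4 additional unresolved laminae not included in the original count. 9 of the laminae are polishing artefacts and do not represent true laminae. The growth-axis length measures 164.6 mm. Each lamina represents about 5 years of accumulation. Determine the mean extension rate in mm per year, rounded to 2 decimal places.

Correcting the raw count gives 2728 − 9 + 4 = 2723 true laminae.
At 5 years per lamina, 2723 × 5 = 13615 years.
164.6 mm over 13615 years gives 164.6 / 13615 ≈ 0.01 mm per year.

0.01 mm per year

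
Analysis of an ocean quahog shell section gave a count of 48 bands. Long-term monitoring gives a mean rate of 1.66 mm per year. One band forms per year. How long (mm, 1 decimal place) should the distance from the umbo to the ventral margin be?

The record spans 48 years at 1.66 mm per year.
Predicted length = 1.66 mm/year × 48 years = 79.7 mm.

79.7 mm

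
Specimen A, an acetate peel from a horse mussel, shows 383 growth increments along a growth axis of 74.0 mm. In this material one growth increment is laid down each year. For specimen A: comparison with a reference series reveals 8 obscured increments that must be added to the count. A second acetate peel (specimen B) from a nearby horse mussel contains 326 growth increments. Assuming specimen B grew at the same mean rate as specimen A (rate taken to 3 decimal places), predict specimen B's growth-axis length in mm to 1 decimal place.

Specimen A: after corrections the count is 383 + 8 = 391 growth increments.
A: Extension rate ≈ 74.0 / 391 = 0.189 mm/yr.
For B, 0.189 mm/year × 326 years = 61.6 mm.

61.6 mm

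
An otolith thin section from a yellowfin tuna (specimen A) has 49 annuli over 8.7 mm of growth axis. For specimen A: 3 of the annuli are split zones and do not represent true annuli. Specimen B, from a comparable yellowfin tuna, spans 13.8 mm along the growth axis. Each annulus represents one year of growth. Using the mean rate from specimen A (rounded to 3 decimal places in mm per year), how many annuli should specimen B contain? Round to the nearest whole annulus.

73 annuli

Specimen A: correcting the raw count gives 49 − 3 = 46 true annuli.
A: 8.7 mm over 46 years gives 8.7 / 46 ≈ 0.189 mm/yr.
B spans 13.8 / 0.189 = 73.02 years ≈ 73 annuli.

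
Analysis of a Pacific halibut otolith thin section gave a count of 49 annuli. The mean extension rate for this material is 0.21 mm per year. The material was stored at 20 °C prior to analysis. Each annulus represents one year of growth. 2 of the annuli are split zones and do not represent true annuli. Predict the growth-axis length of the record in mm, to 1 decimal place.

True annulus count = 49 − 2 = 47.
Predicted length = 0.21 mm/year × 47 years = 9.9 mm.

9.9 mm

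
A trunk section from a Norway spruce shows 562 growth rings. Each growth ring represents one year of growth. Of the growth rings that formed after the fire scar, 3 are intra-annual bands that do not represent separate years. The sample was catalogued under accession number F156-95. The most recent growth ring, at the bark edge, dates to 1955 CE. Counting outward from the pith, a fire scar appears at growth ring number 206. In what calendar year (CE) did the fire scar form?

1602 CE

The fire scar sits at growth ring 206 from the pith, so 562 − 206 = 356 growth rings formed after it.
Excluding 3 false growth rings: 356 − 3 = 353.
1955 − 353 = 1602 CE.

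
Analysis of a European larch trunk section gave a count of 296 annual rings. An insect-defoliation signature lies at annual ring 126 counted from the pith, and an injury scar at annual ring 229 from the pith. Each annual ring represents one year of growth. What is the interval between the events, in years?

The two markers are separated by 229 − 126 = 103 annual rings.
At one annual ring per year, 103 years elapsed between them.

103 years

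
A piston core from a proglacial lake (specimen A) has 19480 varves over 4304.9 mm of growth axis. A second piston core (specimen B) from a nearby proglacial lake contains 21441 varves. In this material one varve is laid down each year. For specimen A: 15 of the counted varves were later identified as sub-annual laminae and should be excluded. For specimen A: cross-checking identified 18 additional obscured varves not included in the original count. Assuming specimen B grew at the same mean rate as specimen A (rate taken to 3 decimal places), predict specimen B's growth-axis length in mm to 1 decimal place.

Specimen A: after corrections the count is 19480 − 15 + 18 = 19483 varves.
A: 4304.9 mm over 19483 years gives 4304.9 / 19483 ≈ 0.221 mm/year.
Length of B = 0.221 × 21441 = 4738.5 mm.

4738.5 mm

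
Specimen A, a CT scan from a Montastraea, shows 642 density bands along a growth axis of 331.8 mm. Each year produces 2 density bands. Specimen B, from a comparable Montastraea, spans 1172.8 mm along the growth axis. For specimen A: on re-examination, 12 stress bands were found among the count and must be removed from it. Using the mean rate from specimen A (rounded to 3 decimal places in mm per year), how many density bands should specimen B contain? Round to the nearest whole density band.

Specimen A: correcting the raw count gives 642 − 12 = 630 true density bands.
Specimen A: 630 density bands at 2 per year is 630 / 2 = 315 years.
A: Mean rate = 331.8 mm / 315 years ≈ 1.053 mm/year.
For B, 1172.8 / 1.053 = 1113.77 years; at 2 density bands per year that is 1113.77 × 2 ≈ 2228 density bands.

2228 density bands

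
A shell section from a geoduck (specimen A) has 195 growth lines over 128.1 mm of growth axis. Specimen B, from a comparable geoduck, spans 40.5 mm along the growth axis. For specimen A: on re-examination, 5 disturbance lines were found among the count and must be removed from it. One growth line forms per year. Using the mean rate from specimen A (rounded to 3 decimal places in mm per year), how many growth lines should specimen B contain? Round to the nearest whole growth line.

60 growth lines

Specimen A: adjusted count: 195 − 5 = 190 growth lines.
A: Mean rate = 128.1 mm / 190 years ≈ 0.674 mm per year.
For B, 40.5 / 0.674 = 60.09 years ≈ 60 growth lines.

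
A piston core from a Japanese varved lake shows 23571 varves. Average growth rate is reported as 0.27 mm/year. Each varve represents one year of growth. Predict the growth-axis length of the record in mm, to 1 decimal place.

The record spans 23571 years at 0.27 mm per year.
Predicted length = 0.27 mm/year × 23571 years = 6364.2 mm.

6364.2 mm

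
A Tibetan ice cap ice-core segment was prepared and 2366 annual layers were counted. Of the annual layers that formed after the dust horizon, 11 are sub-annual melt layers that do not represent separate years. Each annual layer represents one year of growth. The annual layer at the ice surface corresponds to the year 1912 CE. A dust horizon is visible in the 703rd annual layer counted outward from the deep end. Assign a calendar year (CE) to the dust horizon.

Between annual layer 703 and the ice surface there are 2366 − 703 = 1663 annual layers.
Removing the 11 false annual layers leaves 1663 − 11 = 1652 true annual layers beyond the dust horizon.
1912 − 1652 = 260 CE.

260 CE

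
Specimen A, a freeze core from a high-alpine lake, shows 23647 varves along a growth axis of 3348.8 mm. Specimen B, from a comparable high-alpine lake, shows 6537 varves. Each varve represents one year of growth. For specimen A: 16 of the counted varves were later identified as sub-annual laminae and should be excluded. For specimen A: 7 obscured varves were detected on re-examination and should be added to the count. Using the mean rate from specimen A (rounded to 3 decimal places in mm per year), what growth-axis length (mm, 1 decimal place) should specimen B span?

Specimen A: true varve count = 23647 − 16 + 7 = 23638.
A: Extension rate ≈ 3348.8 / 23638 = 0.142 mm/yr.
For B, 0.142 mm/year × 6537 years = 928.3 mm.

928.3 mm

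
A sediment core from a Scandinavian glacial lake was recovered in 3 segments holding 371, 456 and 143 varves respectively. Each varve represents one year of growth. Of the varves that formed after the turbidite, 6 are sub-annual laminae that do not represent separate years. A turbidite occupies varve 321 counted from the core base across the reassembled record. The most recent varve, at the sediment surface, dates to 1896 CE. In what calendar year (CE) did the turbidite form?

1253 CE

Total varves = 371 + 456 + 143 = 970.
970 − 321 = 649 varves lie beyond the turbidite toward the sediment surface.
Removing the 6 false varves leaves 649 − 6 = 643 true varves beyond the turbidite.
The varve at the sediment surface is 1896 CE, so the turbidite dates to 1896 − 643 = 1253 CE.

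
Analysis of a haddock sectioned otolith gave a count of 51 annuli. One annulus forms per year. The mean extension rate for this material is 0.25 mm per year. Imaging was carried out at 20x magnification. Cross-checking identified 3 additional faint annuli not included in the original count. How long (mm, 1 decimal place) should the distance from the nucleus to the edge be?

True annulus count = 51 + 3 = 54.
54 years at 0.25 mm/year gives 0.25 × 54 = 13.5 mm.

13.5 mm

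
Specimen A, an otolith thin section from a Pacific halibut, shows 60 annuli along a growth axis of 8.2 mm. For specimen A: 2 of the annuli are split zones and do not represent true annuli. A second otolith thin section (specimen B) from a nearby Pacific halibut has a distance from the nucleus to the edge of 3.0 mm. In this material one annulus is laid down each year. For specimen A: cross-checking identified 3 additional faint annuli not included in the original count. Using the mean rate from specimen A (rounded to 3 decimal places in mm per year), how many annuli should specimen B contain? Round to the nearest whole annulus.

Specimen A: after corrections the count is 60 − 2 + 3 = 61 annuli.
A: Extension rate ≈ 8.2 / 61 = 0.134 mm/yr.
For B, 3.0 / 0.134 = 22.39 years ≈ 22 annuli.

22 annuli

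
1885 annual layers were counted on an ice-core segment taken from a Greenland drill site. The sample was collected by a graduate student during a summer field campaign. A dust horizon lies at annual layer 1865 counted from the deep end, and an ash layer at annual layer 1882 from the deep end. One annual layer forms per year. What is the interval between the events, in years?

17 years

1882 − 1865 = 17 annual layers lie between the two events.
At one annual layer per year, 17 years elapsed between them.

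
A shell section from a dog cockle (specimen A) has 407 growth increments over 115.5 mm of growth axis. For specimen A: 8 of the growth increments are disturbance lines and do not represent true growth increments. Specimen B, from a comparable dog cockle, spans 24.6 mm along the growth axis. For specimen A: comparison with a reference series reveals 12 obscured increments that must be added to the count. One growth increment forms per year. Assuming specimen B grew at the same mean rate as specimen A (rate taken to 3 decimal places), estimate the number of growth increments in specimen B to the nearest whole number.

88 growth increments

Specimen A: correcting the raw count gives 407 − 8 + 12 = 411 true growth increments.
A: Mean rate = 115.5 mm / 411 years ≈ 0.281 mm per year.
B spans 24.6 / 0.281 = 87.54 years ≈ 88 growth increments.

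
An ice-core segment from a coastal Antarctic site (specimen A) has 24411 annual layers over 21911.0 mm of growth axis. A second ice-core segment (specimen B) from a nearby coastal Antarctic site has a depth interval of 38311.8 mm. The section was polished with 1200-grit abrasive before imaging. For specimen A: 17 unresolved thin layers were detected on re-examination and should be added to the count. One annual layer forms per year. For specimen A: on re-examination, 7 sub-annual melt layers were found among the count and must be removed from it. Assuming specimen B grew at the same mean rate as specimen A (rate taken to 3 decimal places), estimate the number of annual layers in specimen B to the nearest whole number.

42711 annual layers

Specimen A: after corrections the count is 24411 − 7 + 17 = 24421 annual layers.
A: Extension rate ≈ 21911.0 / 24421 = 0.897 mm/yr.
B spans 38311.8 / 0.897 = 42711.04 years ≈ 42711 annual layers.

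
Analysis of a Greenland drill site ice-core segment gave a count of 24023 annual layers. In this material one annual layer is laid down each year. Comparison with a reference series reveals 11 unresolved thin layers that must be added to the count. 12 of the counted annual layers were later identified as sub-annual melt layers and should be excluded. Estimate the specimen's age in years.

24022 years

Adjusted count: 24023 − 12 + 11 = 24022 annual layers.
At one annual layer per year, that is 24022 years.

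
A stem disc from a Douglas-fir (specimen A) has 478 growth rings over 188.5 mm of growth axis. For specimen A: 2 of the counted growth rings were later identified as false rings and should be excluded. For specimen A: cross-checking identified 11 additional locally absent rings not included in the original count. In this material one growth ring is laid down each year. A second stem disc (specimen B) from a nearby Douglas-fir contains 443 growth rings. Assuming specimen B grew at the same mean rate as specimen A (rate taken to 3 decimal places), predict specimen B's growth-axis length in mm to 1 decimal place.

171.4 mm

Specimen A: true growth ring count = 478 − 2 + 11 = 487.
A: 188.5 mm over 487 years gives 188.5 / 487 ≈ 0.387 mm/yr.
B's length ≈ 0.387 × 443 = 171.4 mm.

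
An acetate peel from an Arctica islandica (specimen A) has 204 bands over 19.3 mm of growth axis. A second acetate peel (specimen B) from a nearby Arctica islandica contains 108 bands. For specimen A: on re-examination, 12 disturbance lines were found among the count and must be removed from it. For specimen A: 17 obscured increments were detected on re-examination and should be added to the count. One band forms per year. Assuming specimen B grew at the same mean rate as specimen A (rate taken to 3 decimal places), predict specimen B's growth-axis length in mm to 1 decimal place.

Specimen A: after corrections the count is 204 − 12 + 17 = 209 bands.
A: Mean rate = 19.3 mm / 209 years ≈ 0.092 mm/year.
Length of B = 0.092 × 108 = 9.9 mm.

9.9 mm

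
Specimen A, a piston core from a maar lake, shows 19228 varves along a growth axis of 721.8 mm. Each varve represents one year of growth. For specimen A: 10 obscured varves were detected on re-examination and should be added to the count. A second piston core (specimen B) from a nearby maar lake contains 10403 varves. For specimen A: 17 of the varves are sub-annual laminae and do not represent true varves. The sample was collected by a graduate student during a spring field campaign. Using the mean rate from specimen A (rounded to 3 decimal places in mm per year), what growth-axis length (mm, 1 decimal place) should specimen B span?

395.3 mm

Specimen A: after corrections the count is 19228 − 17 + 10 = 19221 varves.
A: 721.8 mm over 19221 years gives 721.8 / 19221 ≈ 0.038 mm/year.
B's length ≈ 0.038 × 10403 = 395.3 mm.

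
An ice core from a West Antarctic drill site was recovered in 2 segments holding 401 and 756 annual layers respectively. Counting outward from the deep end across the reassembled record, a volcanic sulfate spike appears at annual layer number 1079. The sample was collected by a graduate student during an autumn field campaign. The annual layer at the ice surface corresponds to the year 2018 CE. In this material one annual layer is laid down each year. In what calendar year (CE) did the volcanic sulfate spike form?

1940 CE

Total annual layers = 401 + 756 = 1157.
Between annual layer 1079 and the ice surface there are 1157 − 1079 = 78 annual layers.
2018 − 78 = 1940 CE.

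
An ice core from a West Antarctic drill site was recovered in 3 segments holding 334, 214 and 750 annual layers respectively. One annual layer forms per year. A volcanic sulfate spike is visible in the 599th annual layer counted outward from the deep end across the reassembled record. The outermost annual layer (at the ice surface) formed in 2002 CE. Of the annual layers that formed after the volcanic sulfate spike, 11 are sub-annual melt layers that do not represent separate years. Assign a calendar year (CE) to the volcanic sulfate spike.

Total annual layers = 334 + 214 + 750 = 1298.
The volcanic sulfate spike sits at annual layer 599 from the deep end, so 1298 − 599 = 699 annual layers formed after it.
Removing the 11 false annual layers leaves 699 − 11 = 688 true annual layers beyond the volcanic sulfate spike.
2002 − 688 = 1314 CE.

1314 CE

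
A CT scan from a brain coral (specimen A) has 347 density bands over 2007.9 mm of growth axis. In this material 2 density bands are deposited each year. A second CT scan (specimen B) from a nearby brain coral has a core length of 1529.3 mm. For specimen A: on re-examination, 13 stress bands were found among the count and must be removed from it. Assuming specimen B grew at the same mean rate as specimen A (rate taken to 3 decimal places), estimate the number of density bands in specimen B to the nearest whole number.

Specimen A: true density band count = 347 − 13 = 334.
Specimen A: dividing by 2 density bands per year: 334 / 2 = 167 years.
A: Mean rate = 2007.9 mm / 167 years ≈ 12.023 mm/year.
B spans 1529.3 / 12.023 = 127.20 years; at 2 density bands per year that is 127.20 × 2 ≈ 254 density bands.

254 density bands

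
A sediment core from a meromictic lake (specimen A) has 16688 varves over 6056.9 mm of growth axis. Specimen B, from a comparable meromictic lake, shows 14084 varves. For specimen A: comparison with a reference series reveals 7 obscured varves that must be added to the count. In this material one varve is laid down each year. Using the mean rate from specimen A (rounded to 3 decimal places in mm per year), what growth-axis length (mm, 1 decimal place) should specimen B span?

Specimen A: adjusted count: 16688 + 7 = 16695 varves.
A: Extension rate ≈ 6056.9 / 16695 = 0.363 mm/yr.
For B, 0.363 mm/year × 14084 years = 5112.5 mm.

5112.5 mm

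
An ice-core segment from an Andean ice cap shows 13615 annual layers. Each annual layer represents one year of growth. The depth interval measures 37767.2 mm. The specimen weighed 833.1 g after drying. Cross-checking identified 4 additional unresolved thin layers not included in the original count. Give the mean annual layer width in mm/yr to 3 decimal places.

2.773 mm/yr

After corrections the count is 13615 + 4 = 13619 annual layers.
Mean rate = 37767.2 mm / 13619 years ≈ 2.773 mm/yr.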